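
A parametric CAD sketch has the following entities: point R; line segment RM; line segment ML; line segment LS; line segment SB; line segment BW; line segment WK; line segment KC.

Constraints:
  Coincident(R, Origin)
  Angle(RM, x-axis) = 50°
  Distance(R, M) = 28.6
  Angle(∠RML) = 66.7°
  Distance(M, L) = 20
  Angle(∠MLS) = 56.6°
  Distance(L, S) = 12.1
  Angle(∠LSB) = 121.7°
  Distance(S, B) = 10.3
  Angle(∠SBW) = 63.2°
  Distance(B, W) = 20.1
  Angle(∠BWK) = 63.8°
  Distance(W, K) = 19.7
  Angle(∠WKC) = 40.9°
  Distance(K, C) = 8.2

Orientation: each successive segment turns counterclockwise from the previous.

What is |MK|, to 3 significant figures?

25.4

R is at the origin; RM runs at 50.0° with length 28.6, so M = (18.4, 21.9). ∠RML = 66.7° gives ML at 163° from the x-axis; with |ML| = 20.0, L = (-0.773, 27.7). ∠MLS = 56.6° gives LS at -73.3° from the x-axis; with |LS| = 12.1, S = (2.70, 16.1). ∠LSB = 121.7° gives SB at -15.0° from the x-axis; with |SB| = 10.3, B = (12.7, 13.4). ∠SBW = 63.2° gives BW at 102° from the x-axis; with |BW| = 20.1, W = (8.54, 33.1). ∠BWK = 63.8° gives WK at -142° from the x-axis; with |WK| = 19.7, K = (-6.98, 20.9). Then |MK| = |K − M| = 25.4.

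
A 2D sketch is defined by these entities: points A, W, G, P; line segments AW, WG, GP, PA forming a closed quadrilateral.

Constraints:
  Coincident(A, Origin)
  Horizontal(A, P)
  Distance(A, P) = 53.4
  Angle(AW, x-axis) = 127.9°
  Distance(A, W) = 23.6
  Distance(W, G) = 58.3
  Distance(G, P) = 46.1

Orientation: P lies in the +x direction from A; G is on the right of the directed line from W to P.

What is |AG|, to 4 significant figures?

34.79

Checks: |WG| = 58.30 ✓; |GP| = 46.10 ✓.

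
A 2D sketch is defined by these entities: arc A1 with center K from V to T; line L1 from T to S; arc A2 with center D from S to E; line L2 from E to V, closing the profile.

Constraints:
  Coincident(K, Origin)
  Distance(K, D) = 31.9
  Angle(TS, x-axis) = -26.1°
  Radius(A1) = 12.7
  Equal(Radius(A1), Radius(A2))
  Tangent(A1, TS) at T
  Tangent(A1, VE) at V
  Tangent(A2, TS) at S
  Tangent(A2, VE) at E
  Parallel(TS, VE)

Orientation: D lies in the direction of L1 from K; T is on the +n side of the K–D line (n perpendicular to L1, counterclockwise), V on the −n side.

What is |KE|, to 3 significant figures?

34.3

The slot axis is L1's direction at -26.1°, so u = (cos -26.1°, sin -26.1°) = (0.898, -0.440) and n = (−sin -26.1°, cos -26.1°) = (0.440, 0.898). K is at the origin and D lies 31.9 along u from K, so D = 31.9·u = (28.6, -14.0). Tangency of A1 to both parallel lines with radius 12.7 puts T and V at K ± 12.7·n: T = (5.59, 11.4), V = (-5.59, -11.4). Equal radii place S and E the same way about D: S = D + 12.7·n = (34.2, -2.63), E = D − 12.7·n = (23.1, -25.4). Then |KE| = |E − K| = 34.3.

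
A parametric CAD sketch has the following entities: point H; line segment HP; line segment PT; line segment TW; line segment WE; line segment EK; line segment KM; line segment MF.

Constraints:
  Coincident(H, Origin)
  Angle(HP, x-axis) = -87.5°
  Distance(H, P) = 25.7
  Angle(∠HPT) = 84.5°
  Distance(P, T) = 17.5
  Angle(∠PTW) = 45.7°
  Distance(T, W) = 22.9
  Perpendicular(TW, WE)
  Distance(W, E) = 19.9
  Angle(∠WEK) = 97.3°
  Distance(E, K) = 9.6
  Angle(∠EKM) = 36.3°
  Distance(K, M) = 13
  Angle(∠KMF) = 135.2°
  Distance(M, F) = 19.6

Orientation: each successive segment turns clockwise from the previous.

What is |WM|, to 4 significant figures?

12.16

H is at the origin; HP runs at -87.5° with length 25.7, so P = (1.121, -25.68). ∠HPT = 84.5° gives PT at 177.0° from the x-axis; with |PT| = 17.5, T = (-16.35, -24.76). ∠PTW = 45.7° gives TW at 42.70° from the x-axis; with |TW| = 22.9, W = (0.4745, -9.230). TW is perpendicular to WE, so WE runs at -47.30°; with |WE| = 19.9, E = (13.97, -23.85). ∠WEK = 97.3° gives EK at -130.0° from the x-axis; with |EK| = 9.6, K = (7.799, -31.21). ∠EKM = 36.3° gives KM at 86.30° from the x-axis; with |KM| = 13.0, M = (8.638, -18.24). Then |WM| = |M − W| = 12.16.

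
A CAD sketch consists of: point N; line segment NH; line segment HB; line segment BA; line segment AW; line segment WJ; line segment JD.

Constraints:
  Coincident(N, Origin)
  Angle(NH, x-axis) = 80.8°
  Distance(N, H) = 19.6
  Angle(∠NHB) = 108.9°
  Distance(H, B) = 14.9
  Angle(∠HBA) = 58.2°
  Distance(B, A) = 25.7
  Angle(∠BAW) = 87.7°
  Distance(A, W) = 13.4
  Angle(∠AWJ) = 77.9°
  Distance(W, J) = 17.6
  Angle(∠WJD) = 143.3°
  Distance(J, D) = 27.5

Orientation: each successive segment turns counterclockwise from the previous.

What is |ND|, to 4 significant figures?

41.61

N is at the origin; NH runs at 80.8° with length 19.6, so H = (3.134, 19.35). ∠NHB = 108.9° gives HB at 151.9° from the x-axis; with |HB| = 14.9, B = (-10.01, 26.37). ∠HBA = 58.2° gives BA at -86.30° from the x-axis; with |BA| = 25.7, A = (-8.352, 0.7195). ∠BAW = 87.7° gives AW at 6.000° from the x-axis; with |AW| = 13.4, W = (4.975, 2.120). ∠AWJ = 77.9° gives WJ at 108.1° from the x-axis; with |WJ| = 17.6, J = (-0.4929, 18.85). ∠WJD = 143.3° gives JD at 144.8° from the x-axis; with |JD| = 27.5, D = (-22.96, 34.70). Then |ND| = |D − N| = 41.61.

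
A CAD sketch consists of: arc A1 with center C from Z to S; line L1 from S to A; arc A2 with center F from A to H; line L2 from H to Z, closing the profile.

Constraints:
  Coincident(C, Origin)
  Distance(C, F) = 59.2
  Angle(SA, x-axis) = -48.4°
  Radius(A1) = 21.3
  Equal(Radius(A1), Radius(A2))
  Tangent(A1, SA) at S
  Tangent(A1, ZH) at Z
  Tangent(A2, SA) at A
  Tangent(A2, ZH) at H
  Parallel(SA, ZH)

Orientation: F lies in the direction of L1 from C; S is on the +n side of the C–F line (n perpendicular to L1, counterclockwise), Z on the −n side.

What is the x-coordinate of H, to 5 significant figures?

23.376

The slot axis is L1's direction at -48.4°, so u = (cos -48.4°, sin -48.4°) = (0.66393, -0.74780) and n = (−sin -48.4°, cos -48.4°) = (0.74780, 0.66393). C is at the origin and F lies 59.2 along u from C, so F = 59.2·u = (39.304, -44.270). Tangency of A1 to both parallel lines with radius 21.3 puts S and Z at C ± 21.3·n: S = (15.928, 14.142), Z = (-15.928, -14.142). Equal radii place A and H the same way about F: A = F + 21.3·n = (55.233, -30.128), H = F − 21.3·n = (23.376, -58.411). So H.x = 23.376.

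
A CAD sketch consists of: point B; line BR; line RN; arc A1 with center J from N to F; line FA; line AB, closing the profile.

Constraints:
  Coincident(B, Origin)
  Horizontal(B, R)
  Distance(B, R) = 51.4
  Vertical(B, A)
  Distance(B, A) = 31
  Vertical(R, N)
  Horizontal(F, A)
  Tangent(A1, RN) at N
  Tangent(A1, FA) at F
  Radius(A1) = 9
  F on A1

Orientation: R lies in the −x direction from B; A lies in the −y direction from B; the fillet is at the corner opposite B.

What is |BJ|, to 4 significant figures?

47.77

BA is vertical with |BA| = 31.0 and A on the −y side, so A = (0.000, -31.00). The virtual corner opposite B is at (-51.40, -31.00). Since A1 is tangent to RN there, JN ⟂ RN and since A1 is tangent to FA there, JF ⟂ FA, with radius 9.0, so the center J sits 9.0 in from both sides at J = (-42.40, -22.00). Then |BJ| = |J − B| = 47.77.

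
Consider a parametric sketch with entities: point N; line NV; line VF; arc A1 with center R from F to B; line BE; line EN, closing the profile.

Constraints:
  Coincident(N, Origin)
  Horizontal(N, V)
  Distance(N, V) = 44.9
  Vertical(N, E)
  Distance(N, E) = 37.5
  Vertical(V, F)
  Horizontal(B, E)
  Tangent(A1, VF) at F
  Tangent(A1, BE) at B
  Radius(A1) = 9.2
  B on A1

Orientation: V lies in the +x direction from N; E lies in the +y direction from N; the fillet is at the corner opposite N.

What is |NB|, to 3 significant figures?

51.8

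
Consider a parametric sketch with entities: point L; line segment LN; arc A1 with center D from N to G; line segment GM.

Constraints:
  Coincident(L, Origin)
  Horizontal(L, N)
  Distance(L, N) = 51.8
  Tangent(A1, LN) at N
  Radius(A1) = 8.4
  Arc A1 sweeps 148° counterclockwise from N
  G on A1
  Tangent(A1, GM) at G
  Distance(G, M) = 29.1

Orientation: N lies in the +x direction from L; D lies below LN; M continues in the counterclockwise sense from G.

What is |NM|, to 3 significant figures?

37.0

L is at the origin; L and N share the same y with |LN| = 51.8 and N on the +x side, so N = (51.8, 0.00). Since A1 is tangent to LN there, DN ⟂ LN, so D = N + (0, -8.4) = (51.8, -8.40). On A1, N sits at bearing 90° from D; a 148° counterclockwise sweep puts G at bearing 238°, so G = D + 8.4·(cos 238°, sin 238°) = (47.3, -15.5). Since A1 is tangent to GM there, DG ⟂ GM, so GM runs along (−sin 238°, cos 238°); with |GM| = 29.1, M = (72.0, -30.9). Then |NM| = |M − N| = 37.0.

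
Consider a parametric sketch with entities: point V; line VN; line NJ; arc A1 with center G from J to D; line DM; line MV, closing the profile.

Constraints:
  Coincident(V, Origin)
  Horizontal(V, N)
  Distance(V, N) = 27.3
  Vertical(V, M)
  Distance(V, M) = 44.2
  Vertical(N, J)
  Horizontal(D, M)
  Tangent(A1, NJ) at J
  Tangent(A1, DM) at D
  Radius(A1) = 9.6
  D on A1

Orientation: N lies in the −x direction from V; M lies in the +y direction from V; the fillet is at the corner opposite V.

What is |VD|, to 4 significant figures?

47.61

V is at the origin; V and N share the same y with |VN| = 27.3 and N on the −x side, so N = (-27.30, 0.000). V and M share the same x with |VM| = 44.2 and M on the +y side, so M = (0.000, 44.20). The virtual corner opposite V is at (-27.30, 44.20). The tangent condition forces GJ to be normal to NJ and tangency of A1 to DM means the radius GD is perpendicular to DM, with radius 9.6, so the center G sits 9.6 in from both sides at G = (-17.70, 34.60). That places the tangent points at J = (-27.30, 34.60) on NJ and D = (-17.70, 44.20) on DM. Then |VD| = |D − V| = 47.61.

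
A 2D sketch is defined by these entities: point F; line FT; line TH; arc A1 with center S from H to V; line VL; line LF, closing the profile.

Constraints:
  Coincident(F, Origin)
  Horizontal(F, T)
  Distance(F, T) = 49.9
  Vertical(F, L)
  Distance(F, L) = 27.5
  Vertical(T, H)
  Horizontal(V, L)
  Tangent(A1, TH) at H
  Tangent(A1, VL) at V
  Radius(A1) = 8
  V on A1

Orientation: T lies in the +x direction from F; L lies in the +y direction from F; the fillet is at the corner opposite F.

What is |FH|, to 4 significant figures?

53.57

F is at the origin; FT is horizontal with |FT| = 49.9 and T on the +x side, so T = (49.90, 0.000). F and L share the same x with |FL| = 27.5 and L on the +y side, so L = (0.000, 27.50). The virtual corner opposite F is at (49.90, 27.50). A1 meets TH tangentially, so SH is at right angles to TH and since A1 is tangent to VL there, SV ⟂ VL, with radius 8.0, so the center S sits 8.0 in from both sides at S = (41.90, 19.50). That places the tangent points at H = (49.90, 19.50) on TH and V = (41.90, 27.50) on VL. Then |FH| = |H − F| = 53.57.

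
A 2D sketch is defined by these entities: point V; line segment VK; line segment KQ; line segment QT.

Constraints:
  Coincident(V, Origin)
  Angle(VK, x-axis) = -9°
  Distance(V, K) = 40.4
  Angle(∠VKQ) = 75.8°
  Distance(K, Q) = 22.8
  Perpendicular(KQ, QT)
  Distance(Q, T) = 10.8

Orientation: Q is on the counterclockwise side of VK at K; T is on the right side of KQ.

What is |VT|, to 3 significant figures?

51.6

∠VKQ = 75.8°, so KQ runs at -9.0° + (180° − 75.8°) = 95.2° from the x-axis; with |KQ| = 22.8, Q = K + 22.8·(cos 95.2°, sin 95.2°) = (37.8, 16.4). KQ ⟂ QT; with |QT| = 10.8 on the right of KQ, T = Q + 10.8·(0.996, 0.0906) = (48.6, 17.4). Then |VT| = |T − V| = 51.6.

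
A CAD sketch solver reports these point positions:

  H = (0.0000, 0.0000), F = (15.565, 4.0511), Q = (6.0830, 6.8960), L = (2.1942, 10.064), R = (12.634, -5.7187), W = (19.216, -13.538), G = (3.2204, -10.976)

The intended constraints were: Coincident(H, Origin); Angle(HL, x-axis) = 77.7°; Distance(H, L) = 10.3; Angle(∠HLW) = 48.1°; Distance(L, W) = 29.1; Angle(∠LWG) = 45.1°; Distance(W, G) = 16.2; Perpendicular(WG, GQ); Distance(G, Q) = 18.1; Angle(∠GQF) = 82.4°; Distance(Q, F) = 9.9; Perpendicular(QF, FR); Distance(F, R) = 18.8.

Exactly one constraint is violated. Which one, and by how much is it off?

Distance(F, R) = 18.8 — off by 8.60.

H = (0.00, 0.00) ✓; HL at 77.70° ✓; |HL| = 10.30 ✓; ∠HLW = 48.10° ✓; |LW| = 29.10 ✓; ∠LWG = 45.10° ✓; |WG| = 16.20 ✓; ∠(WG, GQ) = 90.00° ✓; |GQ| = 18.10 ✓; ∠GQF = 82.40° ✓; |QF| = 9.900 ✓; ∠(QF, FR) = 90.00° ✓; |FR| = 10.20 ✗.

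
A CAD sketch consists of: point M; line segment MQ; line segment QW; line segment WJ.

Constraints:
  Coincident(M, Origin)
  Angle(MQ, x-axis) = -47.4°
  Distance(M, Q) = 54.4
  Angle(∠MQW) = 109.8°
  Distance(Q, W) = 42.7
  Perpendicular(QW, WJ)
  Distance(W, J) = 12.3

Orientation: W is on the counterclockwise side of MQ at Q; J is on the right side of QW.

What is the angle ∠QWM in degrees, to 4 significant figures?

39.94°

M is at the origin; MQ runs at -47.4° with length 54.4, so Q = 54.4·(cos -47.4°, sin -47.4°) = (36.82, -40.04). ∠MQW = 109.8°, so QW runs at -47.4° + (180° − 109.8°) = 22.80° from the x-axis; with |QW| = 42.7, W = Q + 42.7·(cos 22.80°, sin 22.80°) = (76.19, -23.50). Then cos ∠QWM = WQ·WM / (|WQ||WM|), giving 39.94°.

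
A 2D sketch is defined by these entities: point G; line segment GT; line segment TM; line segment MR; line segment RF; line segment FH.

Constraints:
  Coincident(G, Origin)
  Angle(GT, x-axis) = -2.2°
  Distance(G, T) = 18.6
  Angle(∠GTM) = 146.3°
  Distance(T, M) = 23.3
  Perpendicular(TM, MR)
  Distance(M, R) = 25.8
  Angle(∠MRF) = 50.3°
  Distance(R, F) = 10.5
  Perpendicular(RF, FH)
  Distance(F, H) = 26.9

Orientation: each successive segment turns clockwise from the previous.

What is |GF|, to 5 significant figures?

31.925

G is at the origin; GT runs at -2.2° with length 18.6, so T = (18.586, -0.71401). ∠GTM = 146.3° gives TM at -35.900° from the x-axis; with |TM| = 23.3, M = (37.460, -14.376). TM ⟂ MR, so MR runs at -125.90°; with |MR| = 25.8, R = (22.332, -35.276). ∠MRF = 50.3° gives RF at 104.40° from the x-axis; with |RF| = 10.5, F = (19.721, -25.105). Then |GF| = |F − G| = 31.925.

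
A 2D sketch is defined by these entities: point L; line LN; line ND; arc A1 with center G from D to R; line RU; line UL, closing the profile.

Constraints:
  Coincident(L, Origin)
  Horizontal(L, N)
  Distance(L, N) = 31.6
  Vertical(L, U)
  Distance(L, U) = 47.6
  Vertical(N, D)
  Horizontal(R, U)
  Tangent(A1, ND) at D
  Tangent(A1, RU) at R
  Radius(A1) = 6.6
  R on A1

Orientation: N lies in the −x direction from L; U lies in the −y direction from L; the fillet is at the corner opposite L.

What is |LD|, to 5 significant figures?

51.764

The virtual corner opposite L is at (-31.600, -47.600). Since A1 is tangent to ND there, GD ⟂ ND and since A1 is tangent to RU there, GR ⟂ RU, with radius 6.6, so the center G sits 6.6 in from both sides at G = (-25.000, -41.000). That places the tangent points at D = (-31.600, -41.000) on ND and R = (-25.000, -47.600) on RU. Then |LD| = |D − L| = 51.764.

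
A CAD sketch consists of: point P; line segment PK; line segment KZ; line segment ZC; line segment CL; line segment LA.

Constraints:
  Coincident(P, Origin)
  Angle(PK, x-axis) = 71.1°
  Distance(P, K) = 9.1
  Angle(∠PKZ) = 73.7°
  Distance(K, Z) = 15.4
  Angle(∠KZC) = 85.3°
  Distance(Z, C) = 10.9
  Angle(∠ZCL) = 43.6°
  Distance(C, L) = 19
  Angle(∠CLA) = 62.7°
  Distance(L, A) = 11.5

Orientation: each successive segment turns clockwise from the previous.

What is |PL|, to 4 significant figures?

12.66

P is at the origin; PK runs at 71.1° with length 9.1, so K = (2.948, 8.609). ∠PKZ = 73.7° gives KZ at -35.20° from the x-axis; with |KZ| = 15.4, Z = (15.53, -0.2677). ∠KZC = 85.3° gives ZC at -129.9° from the x-axis; with |ZC| = 10.9, C = (8.540, -8.630). ∠ZCL = 43.6° gives CL at 93.70° from the x-axis; with |CL| = 19.0, L = (7.314, 10.33). Then |PL| = |L − P| = 12.66.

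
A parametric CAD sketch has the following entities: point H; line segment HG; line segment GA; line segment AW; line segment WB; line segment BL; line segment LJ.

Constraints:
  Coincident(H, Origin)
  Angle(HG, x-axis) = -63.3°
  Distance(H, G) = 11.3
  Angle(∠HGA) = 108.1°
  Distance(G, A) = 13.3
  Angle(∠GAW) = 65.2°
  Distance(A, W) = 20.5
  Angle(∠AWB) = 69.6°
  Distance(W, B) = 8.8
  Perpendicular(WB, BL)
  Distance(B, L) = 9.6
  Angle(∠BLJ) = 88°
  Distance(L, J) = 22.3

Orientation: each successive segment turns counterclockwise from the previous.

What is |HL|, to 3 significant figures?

10.2

H is at the origin; HG runs at -63.3° with length 11.3, so G = (5.08, -10.1). ∠HGA = 108.1° gives GA at 8.60° from the x-axis; with |GA| = 13.3, A = (18.2, -8.11). ∠GAW = 65.2° gives AW at 123° from the x-axis; with |AW| = 20.5, W = (6.94, 9.01). ∠AWB = 69.6° gives WB at -126° from the x-axis; with |WB| = 8.8, B = (1.75, 1.91). WB is perpendicular to BL, so BL runs at -36.2°; with |BL| = 9.6, L = (9.49, -3.76). Then |HL| = |L − H| = 10.2.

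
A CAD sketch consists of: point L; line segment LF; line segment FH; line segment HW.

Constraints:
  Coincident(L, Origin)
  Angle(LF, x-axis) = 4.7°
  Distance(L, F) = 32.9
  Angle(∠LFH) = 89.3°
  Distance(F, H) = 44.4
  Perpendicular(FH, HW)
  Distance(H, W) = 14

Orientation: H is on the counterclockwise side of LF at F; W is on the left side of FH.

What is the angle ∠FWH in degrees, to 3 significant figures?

72.5°

∠LFH = 89.3°, so FH runs at 4.7° + (180° − 89.3°) = 95.4° from the x-axis; with |FH| = 44.4, H = F + 44.4·(cos 95.4°, sin 95.4°) = (28.6, 46.9). FH is perpendicular to HW; with |HW| = 14.0 on the left of FH, W = H + 14.0·(-0.996, -0.0941) = (14.7, 45.6). Then cos ∠FWH = WF·WH / (|WF||WH|), giving 72.5°.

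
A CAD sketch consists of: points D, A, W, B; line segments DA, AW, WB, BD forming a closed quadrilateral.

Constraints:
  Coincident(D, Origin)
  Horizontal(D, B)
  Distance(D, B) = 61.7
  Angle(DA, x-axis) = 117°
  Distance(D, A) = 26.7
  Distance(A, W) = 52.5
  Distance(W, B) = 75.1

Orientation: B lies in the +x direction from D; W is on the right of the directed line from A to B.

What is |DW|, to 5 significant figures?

29.569

D is at the origin; DB is horizontal with |DB| = 61.7 and B in +x, so B = (61.7, 0). DA runs at 117.0° with |DA| = 26.7, so A = (-12.122, 23.790). W is determined by |AW| = 52.5 and |WB| = 75.1 together: it lies at the intersection of circle(A, 52.5) and circle(B, 75.1). With |AB| = 77.560, the foot of the radical line on AB is 20.190 from A and the perpendicular offset is √(52.5² − 20.190²) = 48.463. Taking the right-of-AB solution: W = (-7.7700, -28.529).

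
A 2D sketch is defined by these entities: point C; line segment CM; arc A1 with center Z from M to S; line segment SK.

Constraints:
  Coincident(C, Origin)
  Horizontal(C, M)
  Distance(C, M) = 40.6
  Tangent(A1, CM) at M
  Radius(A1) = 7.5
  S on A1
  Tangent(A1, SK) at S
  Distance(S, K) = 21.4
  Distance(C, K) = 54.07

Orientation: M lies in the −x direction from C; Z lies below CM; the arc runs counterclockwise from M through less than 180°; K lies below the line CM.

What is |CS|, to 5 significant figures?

48.779

Checks: |ZS| = 7.500 ✓; ∠(ZS, SK) = 90.00° ✓; |SK| = 21.40 ✓; |CK| = 54.07 ✓.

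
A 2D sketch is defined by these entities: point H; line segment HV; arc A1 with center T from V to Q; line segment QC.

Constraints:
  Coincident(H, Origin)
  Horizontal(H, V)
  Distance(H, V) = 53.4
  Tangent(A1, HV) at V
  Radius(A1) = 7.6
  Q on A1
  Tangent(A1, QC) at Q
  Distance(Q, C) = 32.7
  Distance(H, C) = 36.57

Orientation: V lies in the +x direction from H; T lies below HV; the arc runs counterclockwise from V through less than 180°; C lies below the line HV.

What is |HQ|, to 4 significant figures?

47.92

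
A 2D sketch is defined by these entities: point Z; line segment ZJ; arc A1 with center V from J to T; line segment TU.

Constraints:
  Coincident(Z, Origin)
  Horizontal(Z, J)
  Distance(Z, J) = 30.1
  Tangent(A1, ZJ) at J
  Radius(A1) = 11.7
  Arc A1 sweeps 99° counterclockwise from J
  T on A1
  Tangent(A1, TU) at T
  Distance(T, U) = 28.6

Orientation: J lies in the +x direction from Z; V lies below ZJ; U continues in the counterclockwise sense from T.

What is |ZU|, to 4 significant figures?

47.70

Z is at the origin; Z and J share the same y with |ZJ| = 30.1 and J on the +x side, so J = (30.10, 0.000). Tangency of A1 to ZJ means the radius VJ is perpendicular to ZJ, so V = J + (0, -11.7) = (30.10, -11.70). On A1, J sits at bearing 90° from V; a 99° counterclockwise sweep puts T at bearing 189°, so T = V + 11.7·(cos 189°, sin 189°) = (18.54, -13.53). The tangent condition forces VT to be normal to TU, so TU runs along (−sin 189°, cos 189°); with |TU| = 28.6, U = (23.02, -41.78). Then |ZU| = |U − Z| = 47.70.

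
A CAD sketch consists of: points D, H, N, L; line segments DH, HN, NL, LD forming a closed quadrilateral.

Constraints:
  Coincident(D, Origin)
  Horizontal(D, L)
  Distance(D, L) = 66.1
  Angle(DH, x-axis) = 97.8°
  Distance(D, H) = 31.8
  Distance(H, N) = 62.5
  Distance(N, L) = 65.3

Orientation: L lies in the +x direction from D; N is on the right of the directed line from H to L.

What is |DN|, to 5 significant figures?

30.824

Checks: |HN| = 62.50 ✓; |NL| = 65.30 ✓.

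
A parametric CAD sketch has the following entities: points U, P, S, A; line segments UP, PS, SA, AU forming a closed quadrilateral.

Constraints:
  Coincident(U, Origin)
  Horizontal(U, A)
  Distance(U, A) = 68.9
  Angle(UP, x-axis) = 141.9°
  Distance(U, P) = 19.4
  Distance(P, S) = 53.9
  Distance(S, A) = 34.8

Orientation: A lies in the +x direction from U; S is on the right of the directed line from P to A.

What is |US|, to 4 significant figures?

35.77

U is at the origin; UA is horizontal with |UA| = 68.9 and A in +x, so A = (68.9, 0). UP runs at 141.9° with |UP| = 19.4, so P = (-15.27, 11.97). S is determined by |PS| = 53.9 and |SA| = 34.8 together: it lies at the intersection of circle(P, 53.9) and circle(A, 34.8). With |PA| = 85.01, the foot of the radical line on PA is 52.47 from P and the perpendicular offset is √(53.9² − 52.47²) = 12.33. Taking the right-of-PA solution: S = (34.95, -7.624).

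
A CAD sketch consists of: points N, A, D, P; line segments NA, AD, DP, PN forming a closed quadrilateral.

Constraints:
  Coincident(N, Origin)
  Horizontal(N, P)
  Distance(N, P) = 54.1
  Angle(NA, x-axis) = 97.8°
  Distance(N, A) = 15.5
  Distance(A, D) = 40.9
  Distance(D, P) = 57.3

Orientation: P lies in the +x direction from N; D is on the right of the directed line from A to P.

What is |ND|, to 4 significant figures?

25.40

Checks: |NP| = 54.10 ✓; |NA| = 15.50 ✓; |AD| = 40.90 ✓; |DP| = 57.30 ✓.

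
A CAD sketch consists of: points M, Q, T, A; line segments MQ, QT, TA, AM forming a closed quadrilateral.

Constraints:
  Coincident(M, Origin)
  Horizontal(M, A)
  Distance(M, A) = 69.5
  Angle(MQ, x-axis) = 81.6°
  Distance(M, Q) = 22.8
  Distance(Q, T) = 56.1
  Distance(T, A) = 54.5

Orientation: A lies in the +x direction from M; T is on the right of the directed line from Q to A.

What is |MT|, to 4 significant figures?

38.04

Checks: |QT| = 56.10 ✓; |TA| = 54.50 ✓.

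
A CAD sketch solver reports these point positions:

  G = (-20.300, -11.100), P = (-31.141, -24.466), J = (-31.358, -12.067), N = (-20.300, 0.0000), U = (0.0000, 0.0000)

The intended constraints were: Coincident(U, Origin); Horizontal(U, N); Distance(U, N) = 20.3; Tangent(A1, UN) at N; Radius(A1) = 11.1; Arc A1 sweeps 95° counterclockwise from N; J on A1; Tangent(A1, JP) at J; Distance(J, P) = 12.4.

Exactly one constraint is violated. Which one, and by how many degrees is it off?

Tangent(A1, JP) at J — off by 4.00°.

U = (0.00, 0.00) ✓; U.y = 0.00, N.y = 0.00 ✓; |UN| = 20.30 ✓; ∠(GN, NU) = 90.00° ✓; |GN| = 11.10 ✓; bearing(G→J) − bearing(G→N) = 95.00° ✓; |GJ| = 11.10 ✓; ∠(GJ, JP) = 94.00° ✗; |JP| = 12.40 ✓.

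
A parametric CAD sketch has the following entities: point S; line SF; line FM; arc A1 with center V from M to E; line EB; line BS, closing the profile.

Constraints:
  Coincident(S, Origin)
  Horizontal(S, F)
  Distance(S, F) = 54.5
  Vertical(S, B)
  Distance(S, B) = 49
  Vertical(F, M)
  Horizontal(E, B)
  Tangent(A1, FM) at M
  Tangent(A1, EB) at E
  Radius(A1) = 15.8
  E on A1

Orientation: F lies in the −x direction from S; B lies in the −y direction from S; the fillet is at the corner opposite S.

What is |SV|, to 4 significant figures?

50.99

S is at the origin; S and F share the same y with |SF| = 54.5 and F on the −x side, so F = (-54.50, 0.000). S and B share the same x with |SB| = 49.0 and B on the −y side, so B = (0.000, -49.00). The virtual corner opposite S is at (-54.50, -49.00). A1 meets FM tangentially, so VM is at right angles to FM and the tangent condition forces VE to be normal to EB, with radius 15.8, so the center V sits 15.8 in from both sides at V = (-38.70, -33.20). Then |SV| = |V − S| = 50.99.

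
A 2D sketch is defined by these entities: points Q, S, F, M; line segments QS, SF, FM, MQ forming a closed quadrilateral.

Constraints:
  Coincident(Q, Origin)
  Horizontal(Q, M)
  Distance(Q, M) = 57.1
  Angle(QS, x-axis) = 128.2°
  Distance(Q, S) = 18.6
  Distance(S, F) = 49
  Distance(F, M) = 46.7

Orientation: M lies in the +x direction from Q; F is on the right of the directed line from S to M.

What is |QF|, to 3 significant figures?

30.4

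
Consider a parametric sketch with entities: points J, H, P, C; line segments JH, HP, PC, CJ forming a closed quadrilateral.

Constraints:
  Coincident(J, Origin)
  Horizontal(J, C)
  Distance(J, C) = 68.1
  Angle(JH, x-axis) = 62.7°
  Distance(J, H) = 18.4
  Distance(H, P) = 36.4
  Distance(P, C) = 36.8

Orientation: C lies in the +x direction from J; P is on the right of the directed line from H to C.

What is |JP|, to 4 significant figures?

34.55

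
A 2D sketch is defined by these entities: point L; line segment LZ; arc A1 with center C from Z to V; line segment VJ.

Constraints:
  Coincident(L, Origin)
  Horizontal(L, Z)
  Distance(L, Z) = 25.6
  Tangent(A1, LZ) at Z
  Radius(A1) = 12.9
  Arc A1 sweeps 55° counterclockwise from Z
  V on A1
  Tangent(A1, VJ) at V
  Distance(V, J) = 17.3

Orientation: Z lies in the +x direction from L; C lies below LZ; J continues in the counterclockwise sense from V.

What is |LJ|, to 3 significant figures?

20.3

L is at the origin; L and Z share the same y with |LZ| = 25.6 and Z on the +x side, so Z = (25.6, 0.00). Tangency of A1 to LZ means the radius CZ is perpendicular to LZ, so C = Z + (0, -12.9) = (25.6, -12.9). On A1, Z sits at bearing 90° from C; a 55° counterclockwise sweep puts V at bearing 145°, so V = C + 12.9·(cos 145°, sin 145°) = (15.0, -5.50). Tangency of A1 to VJ means the radius CV is perpendicular to VJ, so VJ runs along (−sin 145°, cos 145°); with |VJ| = 17.3, J = (5.11, -19.7). Then |LJ| = |J − L| = 20.3.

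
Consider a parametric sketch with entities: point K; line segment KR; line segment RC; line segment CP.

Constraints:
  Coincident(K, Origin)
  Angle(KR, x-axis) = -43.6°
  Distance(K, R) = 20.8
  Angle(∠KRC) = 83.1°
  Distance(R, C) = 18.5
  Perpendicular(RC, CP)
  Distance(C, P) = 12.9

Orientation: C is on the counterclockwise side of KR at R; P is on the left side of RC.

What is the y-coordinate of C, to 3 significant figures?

0.489

K is at the origin; KR runs at -43.6° with length 20.8, so R = 20.8·(cos -43.6°, sin -43.6°) = (15.1, -14.3). ∠KRC = 83.1°, so RC runs at -43.6° + (180° − 83.1°) = 53.3° from the x-axis; with |RC| = 18.5, C = R + 18.5·(cos 53.3°, sin 53.3°) = (26.1, 0.489). So C.y = 0.489.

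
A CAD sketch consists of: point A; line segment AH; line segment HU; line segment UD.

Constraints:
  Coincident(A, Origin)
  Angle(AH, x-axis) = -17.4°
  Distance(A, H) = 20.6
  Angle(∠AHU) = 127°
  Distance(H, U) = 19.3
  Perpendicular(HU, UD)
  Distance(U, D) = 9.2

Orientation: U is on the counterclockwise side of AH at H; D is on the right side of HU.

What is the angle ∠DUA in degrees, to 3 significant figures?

117°

A is at the origin; AH runs at -17.4° with length 20.6, so H = 20.6·(cos -17.4°, sin -17.4°) = (19.7, -6.16). ∠AHU = 127.0°, so HU runs at -17.4° + (180° − 127.0°) = 35.6° from the x-axis; with |HU| = 19.3, U = H + 19.3·(cos 35.6°, sin 35.6°) = (35.4, 5.07). HU is perpendicular to UD; with |UD| = 9.2 on the right of HU, D = U + 9.2·(0.582, -0.813) = (40.7, -2.41). Then cos ∠DUA = UD·UA / (|UD||UA|), giving 117°.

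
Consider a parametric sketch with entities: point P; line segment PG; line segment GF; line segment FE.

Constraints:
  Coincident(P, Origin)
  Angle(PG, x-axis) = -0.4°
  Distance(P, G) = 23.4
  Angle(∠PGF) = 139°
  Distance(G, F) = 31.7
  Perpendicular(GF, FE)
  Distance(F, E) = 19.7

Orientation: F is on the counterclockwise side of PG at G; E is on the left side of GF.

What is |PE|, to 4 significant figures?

49.55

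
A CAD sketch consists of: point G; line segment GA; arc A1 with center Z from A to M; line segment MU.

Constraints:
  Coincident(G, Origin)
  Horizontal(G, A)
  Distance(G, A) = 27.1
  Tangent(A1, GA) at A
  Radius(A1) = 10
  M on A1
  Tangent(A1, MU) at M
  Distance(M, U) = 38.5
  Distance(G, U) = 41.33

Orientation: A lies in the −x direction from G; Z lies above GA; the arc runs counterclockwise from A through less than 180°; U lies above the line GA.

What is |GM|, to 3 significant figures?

18.9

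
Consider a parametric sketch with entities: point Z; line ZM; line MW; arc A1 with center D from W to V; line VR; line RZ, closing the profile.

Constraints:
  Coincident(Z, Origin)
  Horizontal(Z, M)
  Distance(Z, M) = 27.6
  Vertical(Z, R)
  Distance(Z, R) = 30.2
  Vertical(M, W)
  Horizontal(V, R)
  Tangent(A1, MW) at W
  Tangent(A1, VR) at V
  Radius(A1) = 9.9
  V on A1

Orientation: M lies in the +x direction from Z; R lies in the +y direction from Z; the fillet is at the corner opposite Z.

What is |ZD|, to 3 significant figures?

26.9

Z is at the origin; ZM is horizontal with |ZM| = 27.6 and M on the +x side, so M = (27.6, 0.00). ZR is vertical with |ZR| = 30.2 and R on the +y side, so R = (0.00, 30.2). The virtual corner opposite Z is at (27.6, 30.2). The tangent condition forces DW to be normal to MW and tangency of A1 to VR means the radius DV is perpendicular to VR, with radius 9.9, so the center D sits 9.9 in from both sides at D = (17.7, 20.3). Then |ZD| = |D − Z| = 26.9.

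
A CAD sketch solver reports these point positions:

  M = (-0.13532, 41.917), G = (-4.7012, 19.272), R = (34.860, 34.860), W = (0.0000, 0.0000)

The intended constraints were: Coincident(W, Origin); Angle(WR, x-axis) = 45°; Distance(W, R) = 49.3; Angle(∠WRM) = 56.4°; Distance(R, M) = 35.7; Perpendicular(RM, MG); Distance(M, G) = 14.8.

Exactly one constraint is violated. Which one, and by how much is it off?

Distance(M, G) = 14.8 — off by 8.30.

W = (0.00, 0.00) ✓; WR at 45.00° ✓; |WR| = 49.30 ✓; ∠WRM = 56.40° ✓; |RM| = 35.70 ✓; ∠(RM, MG) = 90.00° ✓; |MG| = 23.10 ✗.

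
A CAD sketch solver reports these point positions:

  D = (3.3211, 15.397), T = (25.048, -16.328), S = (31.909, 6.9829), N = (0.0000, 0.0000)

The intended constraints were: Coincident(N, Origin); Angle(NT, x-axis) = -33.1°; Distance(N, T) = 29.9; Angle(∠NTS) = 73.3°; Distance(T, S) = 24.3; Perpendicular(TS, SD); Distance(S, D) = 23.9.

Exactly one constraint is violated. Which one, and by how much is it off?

Distance(S, D) = 23.9 — off by 5.90.

N = (0.00, 0.00) ✓; NT at -33.10° ✓; |NT| = 29.90 ✓; ∠NTS = 73.30° ✓; |TS| = 24.30 ✓; ∠(TS, SD) = 90.00° ✓; |SD| = 29.80 ✗.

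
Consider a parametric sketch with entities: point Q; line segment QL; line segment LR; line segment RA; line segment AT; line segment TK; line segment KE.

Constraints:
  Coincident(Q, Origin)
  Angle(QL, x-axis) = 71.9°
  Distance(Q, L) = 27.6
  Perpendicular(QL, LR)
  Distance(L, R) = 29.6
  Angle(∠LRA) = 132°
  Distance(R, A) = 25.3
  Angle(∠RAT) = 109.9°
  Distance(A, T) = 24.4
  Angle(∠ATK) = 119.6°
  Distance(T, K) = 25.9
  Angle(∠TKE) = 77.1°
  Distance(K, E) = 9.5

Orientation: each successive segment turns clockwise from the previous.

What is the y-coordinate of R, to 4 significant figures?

17.04

Q is at the origin; QL runs at 71.9° with length 27.6, so L = (8.575, 26.23). QL is perpendicular to LR, so LR runs at -18.10°; with |LR| = 29.6, R = (36.71, 17.04). So R.y = 17.04.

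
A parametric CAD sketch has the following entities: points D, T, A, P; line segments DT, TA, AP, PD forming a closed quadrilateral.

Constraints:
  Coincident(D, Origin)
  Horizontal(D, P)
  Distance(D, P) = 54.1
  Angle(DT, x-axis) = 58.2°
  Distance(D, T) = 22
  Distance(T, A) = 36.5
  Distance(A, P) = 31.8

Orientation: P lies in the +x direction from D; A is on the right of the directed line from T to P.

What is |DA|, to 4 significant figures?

29.92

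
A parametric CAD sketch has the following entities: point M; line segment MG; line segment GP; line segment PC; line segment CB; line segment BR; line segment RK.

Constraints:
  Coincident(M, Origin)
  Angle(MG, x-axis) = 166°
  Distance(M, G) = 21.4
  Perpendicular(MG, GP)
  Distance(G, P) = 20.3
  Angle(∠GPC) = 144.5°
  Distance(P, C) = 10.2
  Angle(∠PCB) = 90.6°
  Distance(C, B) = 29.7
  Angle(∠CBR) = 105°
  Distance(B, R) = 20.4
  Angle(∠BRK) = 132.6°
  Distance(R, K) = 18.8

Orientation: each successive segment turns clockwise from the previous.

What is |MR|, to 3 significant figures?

7.81

M is at the origin; MG runs at 166.0° with length 21.4, so G = (-20.8, 5.18). The perpendicularity gives GP at right angles to MG, so GP runs at 76.0°; with |GP| = 20.3, P = (-15.9, 24.9). ∠GPC = 144.5° gives PC at 40.5° from the x-axis; with |PC| = 10.2, C = (-8.10, 31.5). ∠PCB = 90.6° gives CB at -48.9° from the x-axis; with |CB| = 29.7, B = (11.4, 9.12). ∠CBR = 105.0° gives BR at -124° from the x-axis; with |BR| = 20.4, R = (0.0489, -7.81). Then |MR| = |R − M| = 7.81.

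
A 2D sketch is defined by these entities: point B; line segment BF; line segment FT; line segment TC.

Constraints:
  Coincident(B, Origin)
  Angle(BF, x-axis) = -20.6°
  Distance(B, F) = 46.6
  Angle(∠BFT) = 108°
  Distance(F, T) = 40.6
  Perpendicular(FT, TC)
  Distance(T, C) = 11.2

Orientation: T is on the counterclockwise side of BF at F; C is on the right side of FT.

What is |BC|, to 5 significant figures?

78.150

∠BFT = 108.0°, so FT runs at -20.6° + (180° − 108.0°) = 51.400° from the x-axis; with |FT| = 40.6, T = F + 40.6·(cos 51.400°, sin 51.400°) = (68.950, 15.334). FT ⟂ TC; with |TC| = 11.2 on the right of FT, C = T + 11.2·(0.78152, -0.62388) = (77.703, 8.3465). Then |BC| = |C − B| = 78.150.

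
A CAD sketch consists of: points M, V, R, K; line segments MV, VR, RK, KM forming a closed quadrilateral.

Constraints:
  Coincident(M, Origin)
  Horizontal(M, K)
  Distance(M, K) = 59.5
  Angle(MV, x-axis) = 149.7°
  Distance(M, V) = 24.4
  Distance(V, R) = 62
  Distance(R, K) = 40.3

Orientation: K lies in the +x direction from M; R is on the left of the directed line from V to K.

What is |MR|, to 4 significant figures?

50.08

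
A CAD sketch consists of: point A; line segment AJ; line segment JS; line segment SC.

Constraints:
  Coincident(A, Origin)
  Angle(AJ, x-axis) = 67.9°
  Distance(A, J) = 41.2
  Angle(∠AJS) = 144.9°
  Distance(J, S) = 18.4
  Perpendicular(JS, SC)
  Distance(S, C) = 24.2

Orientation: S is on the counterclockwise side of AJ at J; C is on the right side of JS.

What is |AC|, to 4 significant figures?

70.77

∠AJS = 144.9°, so JS runs at 67.9° + (180° − 144.9°) = 103.0° from the x-axis; with |JS| = 18.4, S = J + 18.4·(cos 103.0°, sin 103.0°) = (11.36, 56.10). JS ⟂ SC; with |SC| = 24.2 on the right of JS, C = S + 24.2·(0.9744, 0.2250) = (34.94, 61.55). Then |AC| = |C − A| = 70.77.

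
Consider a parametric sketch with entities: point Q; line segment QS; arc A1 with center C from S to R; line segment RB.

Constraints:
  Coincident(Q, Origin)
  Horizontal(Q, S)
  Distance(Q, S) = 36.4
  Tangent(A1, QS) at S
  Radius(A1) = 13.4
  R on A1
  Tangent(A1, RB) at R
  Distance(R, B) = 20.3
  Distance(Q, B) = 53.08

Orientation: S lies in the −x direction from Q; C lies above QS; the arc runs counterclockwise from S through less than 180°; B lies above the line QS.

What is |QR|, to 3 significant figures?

33.2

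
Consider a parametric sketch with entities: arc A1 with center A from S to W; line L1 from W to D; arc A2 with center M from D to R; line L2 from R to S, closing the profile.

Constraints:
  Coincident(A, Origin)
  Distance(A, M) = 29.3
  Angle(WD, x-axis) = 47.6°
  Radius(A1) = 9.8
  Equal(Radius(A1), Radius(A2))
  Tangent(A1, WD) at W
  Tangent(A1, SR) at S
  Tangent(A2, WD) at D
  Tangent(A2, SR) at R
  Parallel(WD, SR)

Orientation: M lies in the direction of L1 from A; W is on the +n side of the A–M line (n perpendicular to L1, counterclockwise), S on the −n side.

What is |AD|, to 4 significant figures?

30.90

The slot axis is L1's direction at 47.6°, so u = (cos 47.6°, sin 47.6°) = (0.6743, 0.7385) and n = (−sin 47.6°, cos 47.6°) = (-0.7385, 0.6743). A is at the origin and M lies 29.3 along u from A, so M = 29.3·u = (19.76, 21.64). Tangency of A1 to both parallel lines with radius 9.8 puts W and S at A ± 9.8·n: W = (-7.237, 6.608), S = (7.237, -6.608). Equal radii place D and R the same way about M: D = M + 9.8·n = (12.52, 28.24), R = M − 9.8·n = (26.99, 15.03). Then |AD| = |D − A| = 30.90.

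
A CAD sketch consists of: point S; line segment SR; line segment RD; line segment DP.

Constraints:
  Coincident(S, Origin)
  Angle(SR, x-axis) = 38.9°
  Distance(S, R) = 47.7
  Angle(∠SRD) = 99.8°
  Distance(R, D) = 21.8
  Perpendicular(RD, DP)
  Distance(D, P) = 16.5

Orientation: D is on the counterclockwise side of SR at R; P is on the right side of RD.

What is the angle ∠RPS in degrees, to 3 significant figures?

27.7°

S is at the origin; SR runs at 38.9° with length 47.7, so R = 47.7·(cos 38.9°, sin 38.9°) = (37.1, 30.0). ∠SRD = 99.8°, so RD runs at 38.9° + (180° − 99.8°) = 119° from the x-axis; with |RD| = 21.8, D = R + 21.8·(cos 119°, sin 119°) = (26.5, 49.0). The perpendicularity gives DP at right angles to RD; with |DP| = 16.5 on the right of RD, P = D + 16.5·(0.874, 0.486) = (40.9, 57.0). Then cos ∠RPS = PR·PS / (|PR||PS|), giving 27.7°.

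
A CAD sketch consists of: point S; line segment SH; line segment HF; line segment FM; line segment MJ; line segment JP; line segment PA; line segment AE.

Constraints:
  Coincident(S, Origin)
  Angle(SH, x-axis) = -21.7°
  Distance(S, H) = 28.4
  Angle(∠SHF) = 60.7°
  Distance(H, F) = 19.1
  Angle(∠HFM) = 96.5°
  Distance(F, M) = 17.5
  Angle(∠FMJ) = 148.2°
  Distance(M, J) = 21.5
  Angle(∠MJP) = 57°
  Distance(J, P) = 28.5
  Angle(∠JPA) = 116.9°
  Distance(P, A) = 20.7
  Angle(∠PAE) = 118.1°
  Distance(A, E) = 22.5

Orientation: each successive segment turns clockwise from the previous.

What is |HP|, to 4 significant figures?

12.95

S is at the origin; SH runs at -21.7° with length 28.4, so H = (26.39, -10.50). ∠SHF = 60.7° gives HF at -141.0° from the x-axis; with |HF| = 19.1, F = (11.54, -22.52). ∠HFM = 96.5° gives FM at 135.5° from the x-axis; with |FM| = 17.5, M = (-0.9380, -10.25). ∠FMJ = 148.2° gives MJ at 103.7° from the x-axis; with |MJ| = 21.5, J = (-6.030, 10.63). ∠MJP = 57.0° gives JP at -19.30° from the x-axis; with |JP| = 28.5, P = (20.87, 1.214). Then |HP| = |P − H| = 12.95.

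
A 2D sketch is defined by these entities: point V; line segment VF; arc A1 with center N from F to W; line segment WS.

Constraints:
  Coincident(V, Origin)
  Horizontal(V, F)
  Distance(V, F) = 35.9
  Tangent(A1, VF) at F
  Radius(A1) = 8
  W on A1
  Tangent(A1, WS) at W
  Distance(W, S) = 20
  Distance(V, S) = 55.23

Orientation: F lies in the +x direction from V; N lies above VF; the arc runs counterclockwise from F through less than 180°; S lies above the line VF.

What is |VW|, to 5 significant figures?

43.931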